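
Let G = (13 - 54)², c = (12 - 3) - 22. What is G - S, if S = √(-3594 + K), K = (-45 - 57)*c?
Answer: 1681 - 18*I*√7 ≈ 1681.0 - 47.624*I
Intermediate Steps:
c = -13 (c = 9 - 22 = -13)
G = 1681 (G = (-41)² = 1681)
K = 1326 (K = (-45 - 57)*(-13) = -102*(-13) = 1326)
S = 18*I*√7 (S = √(-3594 + 1326) = √(-2268) = 18*I*√7 ≈ 47.624*I)
G - S = 1681 - 18*I*√7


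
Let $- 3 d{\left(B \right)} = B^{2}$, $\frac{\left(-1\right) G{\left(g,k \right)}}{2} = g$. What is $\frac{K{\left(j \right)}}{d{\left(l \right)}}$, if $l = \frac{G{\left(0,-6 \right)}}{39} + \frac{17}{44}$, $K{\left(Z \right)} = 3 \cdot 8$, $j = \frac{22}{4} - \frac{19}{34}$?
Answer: $- \frac{139392}{289} \approx -482.33$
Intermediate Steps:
$j = \frac{84}{17}$ ($j = 22 \cdot \frac{1}{4} - \frac{19}{34} = \frac{11}{2} - \frac{19}{34} = \frac{84}{17} \approx 4.9412$)
$G{\left(g,k \right)} = - 2 g$
$K{\left(Z \right)} = 24$
$l = \frac{17}{44}$ ($l = \frac{\left(-2\right) 0}{39} + \frac{17}{44} = 0 \cdot \frac{1}{39} + 17 \cdot \frac{1}{44} = 0 + \frac{17}{44} = \frac{17}{44} \approx 0.38636$)
$d{\left(B \right)} = - \frac{B^{2}}{3}$
$\frac{K{\left(j \right)}}{d{\left(l \right)}} = \frac{24}{\left(- \frac{1}{3}\right) \left(\frac{17}{44}\right)^{2}} = \frac{24}{\left(- \frac{1}{3}\right) \frac{289}{1936}} = \frac{24}{- \frac{289}{5808}} = 24 \left(- \frac{5808}{289}\right) = - \frac{139392}{289}$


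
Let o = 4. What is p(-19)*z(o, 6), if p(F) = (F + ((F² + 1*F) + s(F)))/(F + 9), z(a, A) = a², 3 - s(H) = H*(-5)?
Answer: -1848/5 ≈ -369.60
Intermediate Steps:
s(H) = 3 + 5*H (s(H) = 3 - H*(-5) = 3 - (-5)*H = 3 + 5*H)
p(F) = (3 + F² + 7*F)/(9 + F) (p(F) = (F + ((F² + 1*F) + (3 + 5*F)))/(F + 9) = (F + ((F² + F) + (3 + 5*F)))/(9 + F) = (F + ((F + F²) + (3 + 5*F)))/(9 + F) = (F + (3 + F² + 6*F))/(9 + F) = (3 + F² + 7*F)/(9 + F))
p(-19)*z(o, 6) = ((3 + (-19)² + 7*(-19))/(9 - 19))*4² = ((3 + 361 - 133)/(-10))*16 = -⅒*231*16 = -231/10*16 = -1848/5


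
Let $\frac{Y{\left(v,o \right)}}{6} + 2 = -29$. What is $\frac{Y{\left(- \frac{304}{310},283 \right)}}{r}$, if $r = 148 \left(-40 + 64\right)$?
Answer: $- \frac{31}{592} \approx -0.052365$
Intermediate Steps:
$r = 3552$ ($r = 148 \cdot 24 = 3552$)
$Y{\left(v,o \right)} = -186$ ($Y{\left(v,o \right)} = -12 + 6 \left(-29\right) = -12 - 174 = -186$)
$\frac{Y{\left(- \frac{304}{310},283 \right)}}{r} = - \frac{186}{3552} = \left(-186\right) \frac{1}{3552} = - \frac{31}{592}$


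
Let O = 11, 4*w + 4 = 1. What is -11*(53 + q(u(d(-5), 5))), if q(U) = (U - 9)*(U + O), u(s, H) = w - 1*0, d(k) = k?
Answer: 8261/16 ≈ 516.31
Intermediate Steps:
w = -3/4 (w = -1 + (1/4)*1 = -1 + 1/4 = -3/4 ≈ -0.75000)
u(s, H) = -3/4 (u(s, H) = -3/4 - 1*0 = -3/4 + 0 = -3/4)
q(U) = (-9 + U)*(11 + U) (q(U) = (U - 9)*(U + 11) = (-9 + U)*(11 + U))
-11*(53 + q(u(d(-5), 5))) = -11*(53 + (-99 + (-3/4)**2 + 2*(-3/4))) = -11*(53 + (-99 + 9/16 - 3/2)) = -11*(53 - 1599/16) = -11*(-751/16) = 8261/16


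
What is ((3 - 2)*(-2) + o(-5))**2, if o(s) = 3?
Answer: 1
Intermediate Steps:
((3 - 2)*(-2) + o(-5))**2 = ((3 - 2)*(-2) + 3)**2 = (1*(-2) + 3)**2 = (-2 + 3)**2 = 1**2 = 1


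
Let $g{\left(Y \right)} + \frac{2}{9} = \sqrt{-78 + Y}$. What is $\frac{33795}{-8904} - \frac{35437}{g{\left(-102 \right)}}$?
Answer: $\frac{216112191}{5410664} + \frac{8611191 i \sqrt{5}}{7292} \approx 39.942 + 2640.6 i$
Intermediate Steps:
$g{\left(Y \right)} = - \frac{2}{9} + \sqrt{-78 + Y}$
$\frac{33795}{-8904} - \frac{35437}{g{\left(-102 \right)}} = \frac{33795}{-8904} - \frac{35437}{- \frac{2}{9} + \sqrt{-78 - 102}} = 33795 \left(- \frac{1}{8904}\right) - \frac{35437}{- \frac{2}{9} + \sqrt{-180}} = - \frac{11265}{2968} - \frac{35437}{- \frac{2}{9} + 6 i \sqrt{5}}$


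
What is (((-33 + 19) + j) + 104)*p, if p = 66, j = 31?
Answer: 7986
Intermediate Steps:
(((-33 + 19) + j) + 104)*p = (((-33 + 19) + 31) + 104)*66 = ((-14 + 31) + 104)*66 = (17 + 104)*66 = 121*66 = 7986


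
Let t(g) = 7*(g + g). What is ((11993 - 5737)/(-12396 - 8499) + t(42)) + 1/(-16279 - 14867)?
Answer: 127490994563/216931890 ≈ 587.70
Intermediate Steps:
t(g) = 14*g (t(g) = 7*(2*g) = 14*g)
((11993 - 5737)/(-12396 - 8499) + t(42)) + 1/(-16279 - 14867) = ((11993 - 5737)/(-12396 - 8499) + 14*42) + 1/(-16279 - 14867) = (6256/(-20895) + 588) + 1/(-31146) = (6256*(-1/20895) + 588) - 1/31146 = (-6256/20895 + 588) - 1/31146 = 12280004/20895 - 1/31146 = 127490994563/216931890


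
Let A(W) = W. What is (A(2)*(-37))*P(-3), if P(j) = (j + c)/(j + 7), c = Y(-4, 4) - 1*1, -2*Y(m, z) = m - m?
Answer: 74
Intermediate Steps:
Y(m, z) = 0 (Y(m, z) = -(m - m)/2 = -½*0 = 0)
c = -1 (c = 0 - 1*1 = 0 - 1 = -1)
P(j) = (-1 + j)/(7 + j) (P(j) = (j - 1)/(j + 7) = (-1 + j)/(7 + j))
(A(2)*(-37))*P(-3) = (2*(-37))*((-1 - 3)/(7 - 3)) = -74*(-4)/4 = -37*(-4)/2 = -74*(-1) = 74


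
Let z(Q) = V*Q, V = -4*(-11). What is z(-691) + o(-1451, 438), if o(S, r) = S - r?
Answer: -32293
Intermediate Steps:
V = 44
z(Q) = 44*Q
z(-691) + o(-1451, 438) = 44*(-691) + (-1451 - 1*438) = -30404 + (-1451 - 438) = -30404 - 1889 = -32293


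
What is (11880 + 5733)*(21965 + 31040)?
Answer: 933577065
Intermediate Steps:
(11880 + 5733)*(21965 + 31040) = 17613*53005 = 933577065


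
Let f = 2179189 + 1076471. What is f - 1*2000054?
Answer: 1255606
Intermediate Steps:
f = 3255660
f - 1*2000054 = 3255660 - 1*2000054 = 3255660 - 2000054 = 1255606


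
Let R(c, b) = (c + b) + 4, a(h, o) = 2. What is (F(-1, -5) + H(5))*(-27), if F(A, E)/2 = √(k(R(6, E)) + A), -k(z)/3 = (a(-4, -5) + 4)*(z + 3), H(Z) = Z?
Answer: -135 - 54*I*√145 ≈ -135.0 - 650.25*I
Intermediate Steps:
R(c, b) = 4 + b + c (R(c, b) = (b + c) + 4 = 4 + b + c)
k(z) = -54 - 18*z (k(z) = -3*(2 + 4)*(z + 3) = -18*(3 + z) = -3*(18 + 6*z) = -54 - 18*z)
F(A, E) = 2*√(-234 + A - 18*E) (F(A, E) = 2*√((-54 - 18*(4 + E + 6)) + A) = 2*√((-54 - 18*(10 + E)) + A) = 2*√((-54 + (-180 - 18*E)) + A) = 2*√((-234 - 18*E) + A) = 2*√(-234 + A - 18*E))
(F(-1, -5) + H(5))*(-27) = (2*√(-234 - 1 - 18*(-5)) + 5)*(-27) = (2*√(-234 - 1 + 90) + 5)*(-27) = (2*√(-145) + 5)*(-27) = (2*(I*√145) + 5)*(-27) = (2*I*√145 + 5)*(-27) = (5 + 2*I*√145)*(-27) = -135 - 54*I*√145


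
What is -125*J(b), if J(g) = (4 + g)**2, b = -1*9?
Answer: -3125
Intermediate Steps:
b = -9
-125*J(b) = -125*(4 - 9)**2 = -125*(-5)**2 = -125*25 = -3125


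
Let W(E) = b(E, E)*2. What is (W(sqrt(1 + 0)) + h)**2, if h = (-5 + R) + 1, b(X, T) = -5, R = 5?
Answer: 81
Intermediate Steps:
W(E) = -10 (W(E) = -5*2 = -10)
h = 1 (h = (-5 + 5) + 1 = 0 + 1 = 1)
(W(sqrt(1 + 0)) + h)**2 = (-10 + 1)**2 = (-9)**2 = 81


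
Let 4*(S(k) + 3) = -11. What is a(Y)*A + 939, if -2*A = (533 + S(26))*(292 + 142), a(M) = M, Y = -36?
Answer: 4119816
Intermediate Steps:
S(k) = -23/4 (S(k) = -3 + (1/4)*(-11) = -3 - 11/4 = -23/4)
A = -457653/4 (A = -(533 - 23/4)*(292 + 142)/2 = -2109*434/8 = -1/2*457653/2 = -457653/4 ≈ -1.1441e+5)
a(Y)*A + 939 = -36*(-457653/4) + 939 = 4118877 + 939 = 4119816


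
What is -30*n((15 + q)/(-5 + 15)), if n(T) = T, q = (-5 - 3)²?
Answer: -237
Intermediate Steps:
q = 64 (q = (-8)² = 64)
-30*n((15 + q)/(-5 + 15)) = -30*(15 + 64)/(-5 + 15) = -2370/10 = -30*79/10 = -237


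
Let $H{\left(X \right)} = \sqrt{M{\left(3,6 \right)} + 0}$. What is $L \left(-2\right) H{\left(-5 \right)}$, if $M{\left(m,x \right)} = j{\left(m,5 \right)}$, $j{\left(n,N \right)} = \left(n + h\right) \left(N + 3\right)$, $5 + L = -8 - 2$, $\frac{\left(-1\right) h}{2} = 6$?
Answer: $180 i \sqrt{2} \approx 254.56 i$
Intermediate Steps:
$h = -12$ ($h = \left(-2\right) 6 = -12$)
$L = -15$ ($L = -5 - 10 = -15$)
$j{\left(n,N \right)} = \left(-12 + n\right) \left(3 + N\right)$ ($j{\left(n,N \right)} = \left(n - 12\right) \left(N + 3\right) = \left(-12 + n\right) \left(3 + N\right)$)
$M{\left(m,x \right)} = -96 + 8 m$ ($M{\left(m,x \right)} = -36 - 60 + 3 m + 5 m = -96 + 8 m$)
$H{\left(X \right)} = 6 i \sqrt{2}$ ($H{\left(X \right)} = \sqrt{\left(-96 + 8 \cdot 3\right) + 0} = \sqrt{\left(-96 + 24\right) + 0} = \sqrt{-72 + 0} = \sqrt{-72} = 6 i \sqrt{2}$)
$L \left(-2\right) H{\left(-5 \right)} = \left(-15\right) \left(-2\right) 6 i \sqrt{2} = 30 \cdot 6 i \sqrt{2} = 180 i \sqrt{2}$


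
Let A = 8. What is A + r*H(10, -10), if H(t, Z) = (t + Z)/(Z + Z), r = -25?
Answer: 8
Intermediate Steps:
H(t, Z) = (Z + t)/(2*Z) (H(t, Z) = (Z + t)/((2*Z)) = (Z + t)*(1/(2*Z)) = (Z + t)/(2*Z))
A + r*H(10, -10) = 8 - 25*(-10 + 10)/(2*(-10)) = 8 - 25*(-1)*0/(2*10) = 8 - 25*0 = 8 + 0 = 8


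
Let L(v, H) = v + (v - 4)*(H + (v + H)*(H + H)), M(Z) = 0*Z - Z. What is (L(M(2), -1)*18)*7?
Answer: -4032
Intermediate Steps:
M(Z) = -Z (M(Z) = 0 - Z = -Z)
L(v, H) = v + (-4 + v)*(H + 2*H*(H + v)) (L(v, H) = v + (-4 + v)*(H + (H + v)*(2*H)) = v + (-4 + v)*(H + 2*H*(H + v)))
(L(M(2), -1)*18)*7 = ((-1*2 - 8*(-1)**2 - 4*(-1) - 7*(-1)*(-1*2) + 2*(-1)*(-1*2)**2 + 2*(-1*2)*(-1)**2)*18)*7 = ((-2 - 8*1 + 4 - 7*(-1)*(-2) + 2*(-1)*(-2)**2 + 2*(-2)*1)*18)*7 = ((-2 - 8 + 4 - 14 + 2*(-1)*4 - 4)*18)*7 = ((-2 - 8 + 4 - 14 - 8 - 4)*18)*7 = -32*18*7 = -576*7 = -4032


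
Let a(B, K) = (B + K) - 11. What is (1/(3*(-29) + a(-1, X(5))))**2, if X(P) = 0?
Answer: 1/9801 ≈ 0.00010203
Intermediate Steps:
a(B, K) = -11 + B + K
(1/(3*(-29) + a(-1, X(5))))**2 = (1/(3*(-29) + (-11 - 1 + 0)))**2 = (1/(-87 - 12))**2 = (1/(-99))**2 = (-1/99)**2 = 1/9801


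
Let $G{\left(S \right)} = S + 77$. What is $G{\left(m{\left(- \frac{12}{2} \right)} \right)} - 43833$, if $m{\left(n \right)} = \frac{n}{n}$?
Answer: $-43755$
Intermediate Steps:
$m{\left(n \right)} = 1$
$G{\left(S \right)} = 77 + S$
$G{\left(m{\left(- \frac{12}{2} \right)} \right)} - 43833 = \left(77 + 1\right) - 43833 = 78 - 43833 = -43755$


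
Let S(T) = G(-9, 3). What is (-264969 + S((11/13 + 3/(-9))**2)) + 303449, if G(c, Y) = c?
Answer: 38471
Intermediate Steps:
S(T) = -9
(-264969 + S((11/13 + 3/(-9))**2)) + 303449 = (-264969 - 9) + 303449 = -264978 + 303449 = 38471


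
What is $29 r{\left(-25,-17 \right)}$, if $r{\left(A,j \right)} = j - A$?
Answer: $232$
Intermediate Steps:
$29 r{\left(-25,-17 \right)} = 29 \left(-17 - -25\right) = 29 \left(-17 + 25\right) = 29 \cdot 8 = 232$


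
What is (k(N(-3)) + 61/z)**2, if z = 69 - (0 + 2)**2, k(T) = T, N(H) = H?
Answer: 17956/4225 ≈ 4.2499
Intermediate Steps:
z = 65 (z = 69 - 1*2**2 = 69 - 1*4 = 69 - 4 = 65)
(k(N(-3)) + 61/z)**2 = (-3 + 61/65)**2 = (-134/65)**2 = 17956/4225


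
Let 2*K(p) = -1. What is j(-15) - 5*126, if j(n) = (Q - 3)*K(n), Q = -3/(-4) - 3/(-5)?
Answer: -25167/40 ≈ -629.17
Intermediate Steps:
Q = 27/20 (Q = -3*(-¼) - 3*(-⅕) = ¾ + ⅗ = 27/20 ≈ 1.3500)
K(p) = -½ (K(p) = (½)*(-1) = -½)
j(n) = 33/40 (j(n) = (27/20 - 3)*(-½) = -33/20*(-½) = 33/40)
j(-15) - 5*126 = 33/40 - 5*126 = 33/40 - 630 = -25167/40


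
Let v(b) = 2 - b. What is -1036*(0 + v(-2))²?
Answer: -16576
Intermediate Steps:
-1036*(0 + v(-2))² = -1036*(0 + (2 - 1*(-2)))² = -1036*(0 + (2 + 2))² = -1036*(0 + 4)² = -1036*4² = -1036*16 = -16576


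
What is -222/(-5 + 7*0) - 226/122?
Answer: 12977/305 ≈ 42.548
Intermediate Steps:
-222/(-5 + 7*0) - 226/122 = -222/(-5 + 0) - 226*1/122 = -222/(-5) - 113/61 = -222*(-⅕) - 113/61 = 222/5 - 113/61 = 12977/305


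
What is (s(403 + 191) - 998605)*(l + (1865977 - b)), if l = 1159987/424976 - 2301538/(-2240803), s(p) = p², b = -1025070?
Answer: -1777874050597461086811185/952287495728 ≈ -1.8670e+12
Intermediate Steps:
l = 3577400762649/952287495728 (l = 1159987*(1/424976) - 2301538*(-1/2240803) = 1159987/424976 + 2301538/2240803 = 3577400762649/952287495728 ≈ 3.7566)
(s(403 + 191) - 998605)*(l + (1865977 - b)) = ((403 + 191)² - 998605)*(3577400762649/952287495728 + (1865977 - 1*(-1025070))) = (594² - 998605)*(3577400762649/952287495728 + (1865977 + 1025070)) = (352836 - 998605)*(3577400762649/952287495728 + 2891047) = -645769*2753111485062709865/952287495728 = -1777874050597461086811185/952287495728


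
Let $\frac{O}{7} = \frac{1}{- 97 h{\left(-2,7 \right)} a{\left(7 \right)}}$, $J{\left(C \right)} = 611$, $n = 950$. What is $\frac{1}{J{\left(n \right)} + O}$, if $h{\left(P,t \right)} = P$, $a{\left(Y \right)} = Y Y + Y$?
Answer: $\frac{1552}{948273} \approx 0.0016367$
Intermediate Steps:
$a{\left(Y \right)} = Y + Y^{2}$ ($a{\left(Y \right)} = Y^{2} + Y = Y + Y^{2}$)
$O = \frac{1}{1552}$ ($O = \frac{7}{\left(-97\right) \left(-2\right) 7 \left(1 + 7\right)} = \frac{7}{194 \cdot 7 \cdot 8} = \frac{7}{194 \cdot 56} = \frac{7}{10864} = 7 \cdot \frac{1}{10864} = \frac{1}{1552} \approx 0.00064433$)
$\frac{1}{J{\left(n \right)} + O} = \frac{1}{611 + \frac{1}{1552}} = \frac{1}{\frac{948273}{1552}} = \frac{1552}{948273}$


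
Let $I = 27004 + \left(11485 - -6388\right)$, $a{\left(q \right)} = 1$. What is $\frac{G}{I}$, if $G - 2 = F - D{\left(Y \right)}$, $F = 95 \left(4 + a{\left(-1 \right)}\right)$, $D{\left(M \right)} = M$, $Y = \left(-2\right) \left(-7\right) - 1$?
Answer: $\frac{464}{44877} \approx 0.010339$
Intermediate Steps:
$Y = 13$ ($Y = 14 - 1 = 13$)
$I = 44877$ ($I = 27004 + \left(11485 + 6388\right) = 27004 + 17873 = 44877$)
$F = 475$ ($F = 95 \left(4 + 1\right) = 95 \cdot 5 = 475$)
$G = 464$ ($G = 2 + \left(475 - 13\right) = 2 + 462 = 464$)
$\frac{G}{I} = \frac{464}{44877}$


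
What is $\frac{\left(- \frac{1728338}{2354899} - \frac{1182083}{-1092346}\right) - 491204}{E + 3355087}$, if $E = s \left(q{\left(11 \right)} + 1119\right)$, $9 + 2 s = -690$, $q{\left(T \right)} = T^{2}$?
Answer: $- \frac{1263554837615163347}{7515695375124393178} \approx -0.16812$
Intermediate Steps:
$s = - \frac{699}{2}$ ($s = - \frac{9}{2} + \frac{1}{2} \left(-690\right) = - \frac{9}{2} - 345 = - \frac{699}{2} \approx -349.5$)
$E = -433380$ ($E = - \frac{699 \left(11^{2} + 1119\right)}{2} = - \frac{699 \left(121 + 1119\right)}{2} = \left(- \frac{699}{2}\right) 1240 = -433380$)
$\frac{\left(- \frac{1728338}{2354899} - \frac{1182083}{-1092346}\right) - 491204}{E + 3355087} = \frac{\left(- \frac{1728338}{2354899} - \frac{1182083}{-1092346}\right) - 491204}{-433380 + 3355087} = \frac{\left(\left(-1728338\right) \frac{1}{2354899} - - \frac{1182083}{1092346}\right) - 491204}{2921707} = \left(\left(- \frac{1728338}{2354899} + \frac{1182083}{1092346}\right) - 491204\right) \frac{1}{2921707} = \left(\frac{895742973669}{2572364503054} - 491204\right) \frac{1}{2921707} = \left(- \frac{1263554837615163347}{2572364503054}\right) \frac{1}{2921707} = - \frac{1263554837615163347}{7515695375124393178}$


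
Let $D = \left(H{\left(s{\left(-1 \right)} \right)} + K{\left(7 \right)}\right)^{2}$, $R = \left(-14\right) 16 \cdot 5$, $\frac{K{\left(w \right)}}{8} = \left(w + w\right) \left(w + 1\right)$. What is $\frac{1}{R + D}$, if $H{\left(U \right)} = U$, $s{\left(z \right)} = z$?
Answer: $\frac{1}{799905} \approx 1.2501 \cdot 10^{-6}$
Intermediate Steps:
$K{\left(w \right)} = 16 w \left(1 + w\right)$ ($K{\left(w \right)} = 8 \left(w + w\right) \left(w + 1\right) = 8 \cdot 2 w \left(1 + w\right) = 16 w \left(1 + w\right)$)
$R = -1120$ ($R = \left(-224\right) 5 = -1120$)
$D = 801025$ ($D = \left(-1 + 16 \cdot 7 \left(1 + 7\right)\right)^{2} = \left(-1 + 16 \cdot 7 \cdot 8\right)^{2} = \left(-1 + 896\right)^{2} = 895^{2} = 801025$)
$\frac{1}{R + D} = \frac{1}{-1120 + 801025} = \frac{1}{799905}$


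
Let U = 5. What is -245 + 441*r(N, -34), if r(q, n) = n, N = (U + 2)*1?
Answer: -15239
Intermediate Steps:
N = 7 (N = (5 + 2)*1 = 7*1 = 7)
-245 + 441*r(N, -34) = -245 + 441*(-34) = -245 - 14994 = -15239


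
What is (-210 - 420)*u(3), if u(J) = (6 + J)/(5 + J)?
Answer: -2835/4 ≈ -708.75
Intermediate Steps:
u(J) = (6 + J)/(5 + J)
(-210 - 420)*u(3) = (-210 - 420)*((6 + 3)/(5 + 3)) = -630*9/8 = -2835/4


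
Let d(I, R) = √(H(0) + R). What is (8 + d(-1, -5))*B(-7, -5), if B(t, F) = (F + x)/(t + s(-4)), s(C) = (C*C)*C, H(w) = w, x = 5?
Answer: 0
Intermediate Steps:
s(C) = C³ (s(C) = C²*C = C³)
B(t, F) = (5 + F)/(-64 + t) (B(t, F) = (F + 5)/(t + (-4)³) = (5 + F)/(t - 64) = (5 + F)/(-64 + t))
d(I, R) = √R (d(I, R) = √(0 + R) = √R)
(8 + d(-1, -5))*B(-7, -5) = (8 + √(-5))*((5 - 5)/(-64 - 7)) = (8 + I*√5)*(0/(-71)) = (8 + I*√5)*(-1/71*0) = (8 + I*√5)*0 = 0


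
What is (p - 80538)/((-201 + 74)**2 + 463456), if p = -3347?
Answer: -16777/95917 ≈ -0.17491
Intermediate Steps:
(p - 80538)/((-201 + 74)**2 + 463456) = (-3347 - 80538)/((-201 + 74)**2 + 463456) = -83885/((-127)**2 + 463456) = -83885/(16129 + 463456) = -83885/479585 = -83885*1/479585 = -16777/95917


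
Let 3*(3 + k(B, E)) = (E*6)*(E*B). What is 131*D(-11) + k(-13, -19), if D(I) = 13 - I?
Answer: -6245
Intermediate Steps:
k(B, E) = -3 + 2*B*E² (k(B, E) = -3 + ((E*6)*(E*B))/3 = -3 + ((6*E)*(B*E))/3 = -3 + (6*B*E²)/3 = -3 + 2*B*E²)
131*D(-11) + k(-13, -19) = 131*(13 - 1*(-11)) + (-3 + 2*(-13)*(-19)²) = 131*(13 + 11) + (-3 + 2*(-13)*361) = 131*24 + (-3 - 9386) = 3144 - 9389 = -6245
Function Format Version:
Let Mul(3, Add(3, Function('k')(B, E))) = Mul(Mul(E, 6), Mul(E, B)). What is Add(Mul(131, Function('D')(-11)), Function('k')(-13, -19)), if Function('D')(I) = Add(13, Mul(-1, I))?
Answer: -6245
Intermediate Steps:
Function('k')(B, E) = Add(-3, Mul(2, B, Pow(E, 2))) (Function('k')(B, E) = Add(-3, Mul(Rational(1, 3), Mul(Mul(E, 6), Mul(E, B)))) = Add(-3, Mul(Rational(1, 3), Mul(Mul(6, E), Mul(B, E)))) = Add(-3, Mul(Rational(1, 3), Mul(6, B, Pow(E, 2)))) = Add(-3, Mul(2, B, Pow(E, 2))))
Add(Mul(131, Function('D')(-11)), Function('k')(-13, -19)) = Add(Mul(131, Add(13, Mul(-1, -11))), Add(-3, Mul(2, -13, Pow(-19, 2)))) = Add(Mul(131, Add(13, 11)), Add(-3, Mul(2, -13, 361))) = Add(Mul(131, 24), Add(-3, -9386)) = Add(3144, -9389) = -6245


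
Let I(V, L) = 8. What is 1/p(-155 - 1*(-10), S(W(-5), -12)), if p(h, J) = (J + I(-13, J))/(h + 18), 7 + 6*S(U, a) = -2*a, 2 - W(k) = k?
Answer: -762/65 ≈ -11.723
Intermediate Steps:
W(k) = 2 - k
S(U, a) = -7/6 - a/3 (S(U, a) = -7/6 + (-2*a)/6 = -7/6 - a/3)
p(h, J) = (8 + J)/(18 + h) (p(h, J) = (J + 8)/(h + 18) = (8 + J)/(18 + h))
1/p(-155 - 1*(-10), S(W(-5), -12)) = 1/((8 + (-7/6 - 1/3*(-12)))/(18 + (-155 - 1*(-10)))) = 1/((8 + (-7/6 + 4))/(18 + (-155 + 10))) = 1/((8 + 17/6)/(18 - 145)) = 1/((65/6)/(-127)) = 1/(-1/127*65/6) = 1/(-65/762) = -762/65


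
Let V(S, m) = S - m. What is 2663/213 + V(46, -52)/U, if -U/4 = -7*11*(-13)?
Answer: 760127/60918 ≈ 12.478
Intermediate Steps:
U = -4004 (U = -4*(-7*11)*(-13) = -(-308)*(-13) = -4*1001 = -4004)
2663/213 + V(46, -52)/U = 2663/213 + (46 - 1*(-52))/(-4004) = 2663*(1/213) + (46 + 52)*(-1/4004) = 2663/213 + 98*(-1/4004) = 2663/213 - 7/286 = 760127/60918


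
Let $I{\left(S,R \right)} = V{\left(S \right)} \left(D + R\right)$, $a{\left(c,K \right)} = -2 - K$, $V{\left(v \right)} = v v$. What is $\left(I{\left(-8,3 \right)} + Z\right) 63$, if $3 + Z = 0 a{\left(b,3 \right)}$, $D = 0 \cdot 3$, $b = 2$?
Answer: $11907$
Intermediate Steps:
$V{\left(v \right)} = v^{2}$
$D = 0$
$Z = -3$ ($Z = -3 + 0 \left(-2 - 3\right) = -3 + 0 \left(-5\right) = -3 + 0 = -3$)
$I{\left(S,R \right)} = R S^{2}$ ($I{\left(S,R \right)} = S^{2} \left(0 + R\right) = S^{2} R = R S^{2}$)
$\left(I{\left(-8,3 \right)} + Z\right) 63 = \left(3 \left(-8\right)^{2} - 3\right) 63 = \left(3 \cdot 64 - 3\right) 63 = \left(192 - 3\right) 63 = 189 \cdot 63 = 11907$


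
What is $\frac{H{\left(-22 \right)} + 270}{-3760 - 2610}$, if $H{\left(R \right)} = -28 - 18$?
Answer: $- \frac{16}{455} \approx -0.035165$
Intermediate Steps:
$H{\left(R \right)} = -46$
$\frac{H{\left(-22 \right)} + 270}{-3760 - 2610} = \frac{-46 + 270}{-3760 - 2610} = \frac{224}{-3760 - 2610} = \frac{224}{-6370} = 224 \left(- \frac{1}{6370}\right) = - \frac{16}{455}$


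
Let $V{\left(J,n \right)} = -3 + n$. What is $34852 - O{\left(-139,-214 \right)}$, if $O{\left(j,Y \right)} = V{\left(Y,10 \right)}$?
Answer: $34845$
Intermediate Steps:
$O{\left(j,Y \right)} = 7$ ($O{\left(j,Y \right)} = -3 + 10 = 7$)
$34852 - O{\left(-139,-214 \right)} = 34852 - 7 = 34845$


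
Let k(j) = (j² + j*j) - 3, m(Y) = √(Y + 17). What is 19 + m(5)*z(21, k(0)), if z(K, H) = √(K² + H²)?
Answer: 19 + 30*√11 ≈ 118.50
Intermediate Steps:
m(Y) = √(17 + Y)
k(j) = -3 + 2*j² (k(j) = (j² + j²) - 3 = 2*j² - 3 = -3 + 2*j²)
z(K, H) = √(H² + K²)
19 + m(5)*z(21, k(0)) = 19 + √(17 + 5)*√((-3 + 2*0²)² + 21²) = 19 + √22*√((-3 + 2*0)² + 441) = 19 + √22*√((-3 + 0)² + 441) = 19 + √22*√((-3)² + 441) = 19 + √22*√(9 + 441) = 19 + √22*√450 = 19 + √22*(15*√2) = 19 + 30*√11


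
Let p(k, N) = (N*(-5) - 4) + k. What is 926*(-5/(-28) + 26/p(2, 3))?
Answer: -297709/238 ≈ -1250.9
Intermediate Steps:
p(k, N) = -4 + k - 5*N (p(k, N) = (-5*N - 4) + k = (-4 - 5*N) + k = -4 + k - 5*N)
926*(-5/(-28) + 26/p(2, 3)) = 926*(-5/(-28) + 26/(-4 + 2 - 5*3)) = 926*(-5*(-1/28) + 26/(-4 + 2 - 15)) = 926*(5/28 + 26/(-17)) = 926*(5/28 + 26*(-1/17)) = 926*(5/28 - 26/17) = 926*(-643/476) = -297709/238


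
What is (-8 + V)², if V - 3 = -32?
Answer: 1369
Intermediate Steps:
V = -29 (V = 3 - 32 = -29)
(-8 + V)² = (-8 - 29)² = (-37)² = 1369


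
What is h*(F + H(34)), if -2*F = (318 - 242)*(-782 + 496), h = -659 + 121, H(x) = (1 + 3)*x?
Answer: -5920152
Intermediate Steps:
H(x) = 4*x
h = -538
F = 10868 (F = -(318 - 242)*(-782 + 496)/2 = -38*(-286) = -½*(-21736) = 10868)
h*(F + H(34)) = -538*(10868 + 4*34) = -538*(10868 + 136) = -538*11004 = -5920152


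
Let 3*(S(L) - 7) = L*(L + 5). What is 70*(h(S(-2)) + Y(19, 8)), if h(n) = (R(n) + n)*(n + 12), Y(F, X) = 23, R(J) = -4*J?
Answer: -16240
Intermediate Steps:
S(L) = 7 + L*(5 + L)/3 (S(L) = 7 + (L*(L + 5))/3 = 7 + (L*(5 + L))/3 = 7 + L*(5 + L)/3)
h(n) = -3*n*(12 + n) (h(n) = (-4*n + n)*(n + 12) = (-3*n)*(12 + n) = -3*n*(12 + n))
70*(h(S(-2)) + Y(19, 8)) = 70*(3*(7 + (⅓)*(-2)² + (5/3)*(-2))*(-12 - (7 + (⅓)*(-2)² + (5/3)*(-2))) + 23) = 70*(3*(7 + (⅓)*4 - 10/3)*(-12 - (7 + (⅓)*4 - 10/3)) + 23) = 70*(3*(7 + 4/3 - 10/3)*(-12 - (7 + 4/3 - 10/3)) + 23) = 70*(3*5*(-12 - 1*5) + 23) = 70*(3*5*(-12 - 5) + 23) = 70*(3*5*(-17) + 23) = 70*(-255 + 23) = 70*(-232) = -16240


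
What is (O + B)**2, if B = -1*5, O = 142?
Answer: 18769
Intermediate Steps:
B = -5
(O + B)**2 = (142 - 5)**2 = 137**2 = 18769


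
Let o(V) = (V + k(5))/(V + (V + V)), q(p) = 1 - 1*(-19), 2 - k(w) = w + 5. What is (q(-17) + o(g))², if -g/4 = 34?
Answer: 119716/289 ≈ 414.24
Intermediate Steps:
k(w) = -3 - w (k(w) = 2 - (w + 5) = 2 - (5 + w) = 2 + (-5 - w) = -3 - w)
g = -136 (g = -4*34 = -136)
q(p) = 20 (q(p) = 1 + 19 = 20)
o(V) = (-8 + V)/(3*V) (o(V) = (V + (-3 - 1*5))/(V + (V + V)) = (V + (-3 - 5))/(V + 2*V) = (V - 8)/((3*V)) = (-8 + V)*(1/(3*V)) = (-8 + V)/(3*V))
(q(-17) + o(g))² = (20 + (⅓)*(-8 - 136)/(-136))² = (20 + (⅓)*(-1/136)*(-144))² = (20 + 6/17)² = (346/17)² = 119716/289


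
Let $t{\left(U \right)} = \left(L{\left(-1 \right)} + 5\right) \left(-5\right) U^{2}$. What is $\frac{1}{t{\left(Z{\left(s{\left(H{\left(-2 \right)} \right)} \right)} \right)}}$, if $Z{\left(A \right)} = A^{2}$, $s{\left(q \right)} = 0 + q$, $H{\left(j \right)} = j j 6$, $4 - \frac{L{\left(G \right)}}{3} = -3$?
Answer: $- \frac{1}{43130880} \approx -2.3185 \cdot 10^{-8}$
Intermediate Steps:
$L{\left(G \right)} = 21$ ($L{\left(G \right)} = 12 - -9 = 12 + 9 = 21$)
$H{\left(j \right)} = 6 j^{2}$ ($H{\left(j \right)} = j^{2} \cdot 6 = 6 j^{2}$)
$s{\left(q \right)} = q$
$t{\left(U \right)} = - 130 U^{2}$ ($t{\left(U \right)} = \left(21 + 5\right) \left(-5\right) U^{2} = 26 \left(-5\right) U^{2} = - 130 U^{2}$)
$\frac{1}{t{\left(Z{\left(s{\left(H{\left(-2 \right)} \right)} \right)} \right)}} = \frac{1}{\left(-130\right) \left(\left(6 \left(-2\right)^{2}\right)^{2}\right)^{2}} = \frac{1}{\left(-130\right) \left(\left(6 \cdot 4\right)^{2}\right)^{2}} = \frac{1}{\left(-130\right) \left(24^{2}\right)^{2}} = \frac{1}{\left(-130\right) 576^{2}} = \frac{1}{\left(-130\right) 331776} = \frac{1}{-43130880} = - \frac{1}{43130880}$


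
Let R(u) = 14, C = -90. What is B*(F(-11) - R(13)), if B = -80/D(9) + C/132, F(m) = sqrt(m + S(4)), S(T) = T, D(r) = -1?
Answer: -12215/11 + 1745*I*sqrt(7)/22 ≈ -1110.5 + 209.86*I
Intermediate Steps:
F(m) = sqrt(4 + m) (F(m) = sqrt(m + 4) = sqrt(4 + m))
B = 1745/22 (B = -80/(-1) - 90/132 = -80*(-1) - 90*1/132 = 80 - 15/22 = 1745/22 ≈ 79.318)
B*(F(-11) - R(13)) = 1745*(sqrt(4 - 11) - 1*14)/22 = 1745*(sqrt(-7) - 14)/22 = 1745*(I*sqrt(7) - 14)/22 = 1745*(-14 + I*sqrt(7))/22 = -12215/11 + 1745*I*sqrt(7)/22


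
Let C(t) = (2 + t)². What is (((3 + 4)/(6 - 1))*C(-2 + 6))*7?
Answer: 1764/5 ≈ 352.80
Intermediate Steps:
(((3 + 4)/(6 - 1))*C(-2 + 6))*7 = (((3 + 4)/(6 - 1))*(2 + (-2 + 6))²)*7 = ((7/5)*(2 + 4)²)*7 = ((7*(⅕))*6²)*7 = ((7/5)*36)*7 = (252/5)*7 = 1764/5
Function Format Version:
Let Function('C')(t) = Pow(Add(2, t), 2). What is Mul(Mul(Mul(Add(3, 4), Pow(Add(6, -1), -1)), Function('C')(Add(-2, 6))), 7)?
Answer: Rational(1764, 5) ≈ 352.80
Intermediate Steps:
Mul(Mul(Mul(Add(3, 4), Pow(Add(6, -1), -1)), Function('C')(Add(-2, 6))), 7) = Mul(Mul(Mul(Add(3, 4), Pow(Add(6, -1), -1)), Pow(Add(2, Add(-2, 6)), 2)), 7) = Mul(Mul(Mul(7, Pow(5, -1)), Pow(Add(2, 4), 2)), 7) = Mul(Mul(Mul(7, Rational(1, 5)), Pow(6, 2)), 7) = Mul(Mul(Rational(7, 5), 36), 7) = Mul(Rational(252, 5), 7) = Rational(1764, 5)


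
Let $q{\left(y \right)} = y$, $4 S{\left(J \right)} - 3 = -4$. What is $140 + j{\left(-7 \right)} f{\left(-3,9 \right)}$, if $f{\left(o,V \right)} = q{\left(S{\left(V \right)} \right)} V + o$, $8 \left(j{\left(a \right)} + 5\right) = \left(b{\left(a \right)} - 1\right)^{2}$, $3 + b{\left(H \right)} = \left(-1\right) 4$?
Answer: $\frac{497}{4} \approx 124.25$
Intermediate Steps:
$S{\left(J \right)} = - \frac{1}{4}$ ($S{\left(J \right)} = \frac{3}{4} + \frac{1}{4} \left(-4\right) = \frac{3}{4} - 1 = - \frac{1}{4}$)
$b{\left(H \right)} = -7$ ($b{\left(H \right)} = -3 - 4 = -7$)
$j{\left(a \right)} = 3$ ($j{\left(a \right)} = -5 + \frac{\left(-7 - 1\right)^{2}}{8} = -5 + \frac{\left(-8\right)^{2}}{8} = -5 + \frac{1}{8} \cdot 64 = -5 + 8 = 3$)
$f{\left(o,V \right)} = o - \frac{V}{4}$ ($f{\left(o,V \right)} = - \frac{V}{4} + o = o - \frac{V}{4}$)
$140 + j{\left(-7 \right)} f{\left(-3,9 \right)} = 140 + 3 \left(-3 - \frac{9}{4}\right) = 140 + 3 \left(- \frac{21}{4}\right) = 140 - \frac{63}{4} = \frac{497}{4}$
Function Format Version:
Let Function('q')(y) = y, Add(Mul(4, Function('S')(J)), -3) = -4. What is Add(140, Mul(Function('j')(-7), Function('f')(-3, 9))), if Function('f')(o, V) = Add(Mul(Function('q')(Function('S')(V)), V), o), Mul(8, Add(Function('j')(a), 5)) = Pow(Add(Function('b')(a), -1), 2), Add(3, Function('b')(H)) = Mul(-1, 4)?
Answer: Rational(497, 4) ≈ 124.25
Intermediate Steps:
Function('S')(J) = Rational(-1, 4) (Function('S')(J) = Add(Rational(3, 4), Mul(Rational(1, 4), -4)) = Add(Rational(3, 4), -1) = Rational(-1, 4))
Function('b')(H) = -7 (Function('b')(H) = Add(-3, Mul(-1, 4)) = Add(-3, -4) = -7)
Function('j')(a) = 3 (Function('j')(a) = Add(-5, Mul(Rational(1, 8), Pow(Add(-7, -1), 2))) = Add(-5, Mul(Rational(1, 8), Pow(-8, 2))) = Add(-5, Mul(Rational(1, 8), 64)) = Add(-5, 8) = 3)
Function('f')(o, V) = Add(o, Mul(Rational(-1, 4), V)) (Function('f')(o, V) = Add(Mul(Rational(-1, 4), V), o) = Add(o, Mul(Rational(-1, 4), V)))
Add(140, Mul(Function('j')(-7), Function('f')(-3, 9))) = Add(140, Mul(3, Add(-3, Mul(Rational(-1, 4), 9)))) = Add(140, Mul(3, Add(-3, Rational(-9, 4)))) = Add(140, Mul(3, Rational(-21, 4))) = Add(140, Rational(-63, 4)) = Rational(497, 4)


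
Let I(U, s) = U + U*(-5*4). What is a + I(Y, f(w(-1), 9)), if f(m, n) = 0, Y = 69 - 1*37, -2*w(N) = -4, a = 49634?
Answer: 49026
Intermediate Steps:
w(N) = 2 (w(N) = -1/2*(-4) = 2)
Y = 32 (Y = 69 - 37 = 32)
I(U, s) = -19*U (I(U, s) = U + U*(-20) = U - 20*U = -19*U)
a + I(Y, f(w(-1), 9)) = 49634 - 19*32 = 49634 - 608 = 49026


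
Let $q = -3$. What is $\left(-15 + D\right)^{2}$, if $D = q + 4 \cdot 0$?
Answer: $324$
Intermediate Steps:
$D = -3$ ($D = -3 + 4 \cdot 0 = -3 + 0 = -3$)
$\left(-15 + D\right)^{2} = \left(-15 - 3\right)^{2} = \left(-18\right)^{2} = 324$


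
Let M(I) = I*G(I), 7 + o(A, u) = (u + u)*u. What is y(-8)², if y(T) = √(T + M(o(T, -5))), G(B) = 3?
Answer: 121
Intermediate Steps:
o(A, u) = -7 + 2*u² (o(A, u) = -7 + (u + u)*u = -7 + (2*u)*u = -7 + 2*u²)
M(I) = 3*I (M(I) = I*3 = 3*I)
y(T) = √(129 + T) (y(T) = √(T + 3*(-7 + 2*(-5)²)) = √(T + 3*(-7 + 2*25)) = √(T + 3*(-7 + 50)) = √(T + 3*43) = √(T + 129) = √(129 + T))
y(-8)² = (√(129 - 8))² = (√121)² = 11² = 121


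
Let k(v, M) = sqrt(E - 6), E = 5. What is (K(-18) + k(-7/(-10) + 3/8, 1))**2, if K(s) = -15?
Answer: (15 - I)**2 ≈ 224.0 - 30.0*I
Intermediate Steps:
k(v, M) = I (k(v, M) = sqrt(5 - 6) = sqrt(-1) = I)
(K(-18) + k(-7/(-10) + 3/8, 1))**2 = (-15 + I)**2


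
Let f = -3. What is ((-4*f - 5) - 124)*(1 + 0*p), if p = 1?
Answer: -117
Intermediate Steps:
((-4*f - 5) - 124)*(1 + 0*p) = ((-4*(-3) - 5) - 124)*(1 + 0*1) = ((12 - 5) - 124)*(1 + 0) = (7 - 124)*1 = -117*1 = -117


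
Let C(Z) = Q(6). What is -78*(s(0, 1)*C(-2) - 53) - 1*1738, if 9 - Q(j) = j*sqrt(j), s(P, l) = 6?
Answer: -1816 + 2808*sqrt(6) ≈ 5062.2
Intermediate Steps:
Q(j) = 9 - j**(3/2) (Q(j) = 9 - j*sqrt(j) = 9 - j**(3/2))
C(Z) = 9 - 6*sqrt(6) (C(Z) = 9 - 6**(3/2) = 9 - 6*sqrt(6))
-78*(s(0, 1)*C(-2) - 53) - 1*1738 = -78*(6*(9 - 6*sqrt(6)) - 53) - 1*1738 = -78*((54 - 36*sqrt(6)) - 53) - 1738 = -78*(1 - 36*sqrt(6)) - 1738 = (-78 + 2808*sqrt(6)) - 1738 = -1816 + 2808*sqrt(6)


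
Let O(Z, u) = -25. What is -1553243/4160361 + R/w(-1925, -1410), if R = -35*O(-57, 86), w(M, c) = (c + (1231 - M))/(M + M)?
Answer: -2336321346838/1210665051 ≈ -1929.8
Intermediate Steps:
w(M, c) = (1231 + c - M)/(2*M) (w(M, c) = (1231 + c - M)/((2*M)) = (1231 + c - M)*(1/(2*M)) = (1231 + c - M)/(2*M))
R = 875 (R = -35*(-25) = 875)
-1553243/4160361 + R/w(-1925, -1410) = -1553243/4160361 + 875/(((1/2)*(1231 - 1410 - 1*(-1925))/(-1925))) = -1553243*1/4160361 + 875/(((1/2)*(-1/1925)*(1231 - 1410 + 1925))) = -1553243/4160361 + 875/(((1/2)*(-1/1925)*1746)) = -1553243/4160361 + 875/(-873/1925) = -1553243/4160361 + 875*(-1925/873) = -1553243/4160361 - 1684375/873 = -2336321346838/1210665051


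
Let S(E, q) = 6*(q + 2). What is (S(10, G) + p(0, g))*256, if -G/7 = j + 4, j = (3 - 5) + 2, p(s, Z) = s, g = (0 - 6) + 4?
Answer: -39936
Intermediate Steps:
g = -2 (g = -6 + 4 = -2)
j = 0 (j = -2 + 2 = 0)
G = -28 (G = -7*(0 + 4) = -7*4 = -28)
S(E, q) = 12 + 6*q (S(E, q) = 6*(2 + q) = 12 + 6*q)
(S(10, G) + p(0, g))*256 = ((12 + 6*(-28)) + 0)*256 = ((12 - 168) + 0)*256 = (-156 + 0)*256 = -156*256 = -39936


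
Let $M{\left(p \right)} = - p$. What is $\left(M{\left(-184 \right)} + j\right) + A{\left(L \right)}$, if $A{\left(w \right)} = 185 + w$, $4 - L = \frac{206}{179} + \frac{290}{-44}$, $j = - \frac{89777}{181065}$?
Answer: $\frac{269487084479}{713033970} \approx 377.94$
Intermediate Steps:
$j = - \frac{89777}{181065}$ ($j = \left(-89777\right) \frac{1}{181065} = - \frac{89777}{181065} \approx -0.49583$)
$L = \frac{37175}{3938}$ ($L = 4 - \left(\frac{206}{179} + \frac{290}{-44}\right) = 4 - \left(206 \cdot \frac{1}{179} + 290 \left(- \frac{1}{44}\right)\right) = 4 - \left(\frac{206}{179} - \frac{145}{22}\right) = 4 - - \frac{21423}{3938} = 4 + \frac{21423}{3938} = \frac{37175}{3938} \approx 9.4401$)
$\left(M{\left(-184 \right)} + j\right) + A{\left(L \right)} = \left(\left(-1\right) \left(-184\right) - \frac{89777}{181065}\right) + \left(185 + \frac{37175}{3938}\right) = \left(184 - \frac{89777}{181065}\right) + \frac{765705}{3938} = \frac{33226183}{181065} + \frac{765705}{3938} = \frac{269487084479}{713033970}$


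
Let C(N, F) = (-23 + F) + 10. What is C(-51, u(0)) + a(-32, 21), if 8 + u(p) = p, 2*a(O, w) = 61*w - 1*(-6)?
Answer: 1245/2 ≈ 622.50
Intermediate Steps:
a(O, w) = 3 + 61*w/2 (a(O, w) = (61*w - 1*(-6))/2 = (61*w + 6)/2 = (6 + 61*w)/2 = 3 + 61*w/2)
u(p) = -8 + p
C(N, F) = -13 + F
C(-51, u(0)) + a(-32, 21) = (-13 + (-8 + 0)) + (3 + (61/2)*21) = (-13 - 8) + (3 + 1281/2) = -21 + 1287/2 = 1245/2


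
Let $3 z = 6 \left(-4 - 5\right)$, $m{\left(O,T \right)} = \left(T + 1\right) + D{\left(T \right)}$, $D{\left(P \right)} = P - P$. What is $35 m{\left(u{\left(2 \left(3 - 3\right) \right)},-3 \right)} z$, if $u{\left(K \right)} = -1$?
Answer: $1260$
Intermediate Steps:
$D{\left(P \right)} = 0$
$m{\left(O,T \right)} = 1 + T$ ($m{\left(O,T \right)} = \left(T + 1\right) + 0 = \left(1 + T\right) + 0 = 1 + T$)
$z = -18$ ($z = \frac{6 \left(-4 - 5\right)}{3} = \frac{6 \left(-9\right)}{3} = \frac{1}{3} \left(-54\right) = -18$)
$35 m{\left(u{\left(2 \left(3 - 3\right) \right)},-3 \right)} z = 35 \left(1 - 3\right) \left(-18\right) = 35 \left(-2\right) \left(-18\right) = \left(-70\right) \left(-18\right) = 1260$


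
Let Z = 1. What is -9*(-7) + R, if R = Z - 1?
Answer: 63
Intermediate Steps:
R = 0 (R = 1 - 1 = 0)
-9*(-7) + R = -9*(-7) + 0 = 63 + 0 = 63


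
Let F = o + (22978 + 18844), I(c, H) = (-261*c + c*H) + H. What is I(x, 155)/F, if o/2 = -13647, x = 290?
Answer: -30585/14528 ≈ -2.1052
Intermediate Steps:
o = -27294 (o = 2*(-13647) = -27294)
I(c, H) = H - 261*c + H*c (I(c, H) = (-261*c + H*c) + H = H - 261*c + H*c)
F = 14528 (F = -27294 + (22978 + 18844) = -27294 + 41822 = 14528)
I(x, 155)/F = (155 - 261*290 + 155*290)/14528 = (155 - 75690 + 44950)*(1/14528) = -30585*1/14528 = -30585/14528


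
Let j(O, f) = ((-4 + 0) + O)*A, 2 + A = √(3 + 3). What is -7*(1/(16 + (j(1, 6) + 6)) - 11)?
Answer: 28007/365 - 21*√6/730 ≈ 76.661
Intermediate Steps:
A = -2 + √6 (A = -2 + √(3 + 3) = -2 + √6 ≈ 0.44949)
j(O, f) = (-4 + O)*(-2 + √6) (j(O, f) = ((-4 + 0) + O)*(-2 + √6) = (-4 + O)*(-2 + √6))
-7*(1/(16 + (j(1, 6) + 6)) - 11) = -7*(1/(16 + (-(-4 + 1)*(2 - √6) + 6)) - 11) = -7*(1/(16 + (-1*(-3)*(2 - √6) + 6)) - 11) = -7*(1/(16 + ((6 - 3*√6) + 6)) - 11) = -7*(1/(16 + (12 - 3*√6)) - 11) = -7*(1/(28 - 3*√6) - 11) = -7*(-11 + 1/(28 - 3*√6)) = 77 - 7/(28 - 3*√6)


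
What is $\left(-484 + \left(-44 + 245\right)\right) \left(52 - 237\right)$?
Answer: $52355$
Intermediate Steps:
$\left(-484 + \left(-44 + 245\right)\right) \left(52 - 237\right) = \left(-484 + 201\right) \left(-185\right) = \left(-283\right) \left(-185\right) = 52355$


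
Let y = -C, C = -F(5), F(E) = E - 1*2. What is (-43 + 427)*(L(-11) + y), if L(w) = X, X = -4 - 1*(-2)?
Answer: 384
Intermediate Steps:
F(E) = -2 + E (F(E) = E - 2 = -2 + E)
X = -2 (X = -4 + 2 = -2)
L(w) = -2
C = -3 (C = -(-2 + 5) = -1*3 = -3)
y = 3 (y = -1*(-3) = 3)
(-43 + 427)*(L(-11) + y) = (-43 + 427)*(-2 + 3) = 384*1 = 384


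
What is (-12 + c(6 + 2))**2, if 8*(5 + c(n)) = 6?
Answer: 4225/16 ≈ 264.06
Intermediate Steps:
c(n) = -17/4 (c(n) = -5 + (1/8)*6 = -5 + 3/4 = -17/4)
(-12 + c(6 + 2))**2 = (-12 - 17/4)**2 = (-65/4)**2 = 4225/16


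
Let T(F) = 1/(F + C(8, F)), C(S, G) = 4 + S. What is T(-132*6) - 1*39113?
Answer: -30508141/780 ≈ -39113.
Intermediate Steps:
T(F) = 1/(12 + F) (T(F) = 1/(F + (4 + 8)) = 1/(F + 12) = 1/(12 + F))
T(-132*6) - 1*39113 = 1/(12 - 132*6) - 1*39113 = 1/(12 - 22*36) - 39113 = 1/(12 - 792) - 39113 = 1/(-780) - 39113 = -1/780 - 39113 = -30508141/780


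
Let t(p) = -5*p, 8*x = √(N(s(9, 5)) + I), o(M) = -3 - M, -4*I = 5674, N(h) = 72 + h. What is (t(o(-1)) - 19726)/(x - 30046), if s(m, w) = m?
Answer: 75825527808/115553553523 + 788640*I*√214/115553553523 ≈ 0.65619 + 9.984e-5*I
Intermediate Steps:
I = -2837/2 (I = -¼*5674 = -2837/2 ≈ -1418.5)
x = 5*I*√214/16 (x = √((72 + 9) - 2837/2)/8 = √(81 - 2837/2)/8 = √(-2675/2)/8 = (5*I*√214/2)/8 = 5*I*√214/16 ≈ 4.5715*I)
(t(o(-1)) - 19726)/(x - 30046) = (-5*(-3 - 1*(-1)) - 19726)/(5*I*√214/16 - 30046) = (-5*(-3 + 1) - 19726)/(-30046 + 5*I*√214/16) = (-5*(-2) - 19726)/(-30046 + 5*I*√214/16) = (10 - 19726)/(-30046 + 5*I*√214/16) = -19716/(-30046 + 5*I*√214/16)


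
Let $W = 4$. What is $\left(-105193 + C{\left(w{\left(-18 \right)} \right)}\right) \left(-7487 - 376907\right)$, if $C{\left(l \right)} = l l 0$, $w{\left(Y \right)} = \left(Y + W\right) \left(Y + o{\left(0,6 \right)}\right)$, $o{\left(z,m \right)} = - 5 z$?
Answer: $40435558042$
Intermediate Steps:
$w{\left(Y \right)} = Y \left(4 + Y\right)$ ($w{\left(Y \right)} = \left(Y + 4\right) \left(Y - 0\right) = \left(4 + Y\right) \left(Y + 0\right) = \left(4 + Y\right) Y = Y \left(4 + Y\right)$)
$C{\left(l \right)} = 0$ ($C{\left(l \right)} = l^{2} \cdot 0 = 0$)
$\left(-105193 + C{\left(w{\left(-18 \right)} \right)}\right) \left(-7487 - 376907\right) = \left(-105193 + 0\right) \left(-7487 - 376907\right) = \left(-105193\right) \left(-384394\right) = 40435558042$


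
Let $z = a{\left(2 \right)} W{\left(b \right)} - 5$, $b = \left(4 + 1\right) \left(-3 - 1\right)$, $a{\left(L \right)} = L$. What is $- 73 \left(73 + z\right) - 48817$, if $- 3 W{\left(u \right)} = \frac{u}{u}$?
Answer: $- \frac{161197}{3} \approx -53732.0$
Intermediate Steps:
$b = -20$ ($b = 5 \left(-4\right) = -20$)
$W{\left(u \right)} = - \frac{1}{3}$ ($W{\left(u \right)} = - \frac{u \frac{1}{u}}{3} = \left(- \frac{1}{3}\right) 1 = - \frac{1}{3}$)
$z = - \frac{17}{3}$ ($z = 2 \left(- \frac{1}{3}\right) - 5 = - \frac{2}{3} - 5 = - \frac{17}{3} \approx -5.6667$)
$- 73 \left(73 + z\right) - 48817 = - 73 \left(73 - \frac{17}{3}\right) - 48817 = \left(-73\right) \frac{202}{3} - 48817 = - \frac{14746}{3} - 48817 = - \frac{161197}{3}$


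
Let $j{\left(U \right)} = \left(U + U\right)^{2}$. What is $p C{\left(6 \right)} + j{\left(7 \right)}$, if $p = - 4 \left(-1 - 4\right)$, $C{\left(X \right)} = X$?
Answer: $316$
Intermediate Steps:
$p = 20$ ($p = \left(-4\right) \left(-5\right) = 20$)
$j{\left(U \right)} = 4 U^{2}$ ($j{\left(U \right)} = \left(2 U\right)^{2} = 4 U^{2}$)
$p C{\left(6 \right)} + j{\left(7 \right)} = 20 \cdot 6 + 4 \cdot 7^{2} = 120 + 4 \cdot 49 = 120 + 196 = 316$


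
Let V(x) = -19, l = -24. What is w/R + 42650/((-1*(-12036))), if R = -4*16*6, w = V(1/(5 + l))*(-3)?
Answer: 1307629/385152 ≈ 3.3951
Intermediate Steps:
w = 57 (w = -19*(-3) = 57)
R = -384 (R = -64*6 = -384)
w/R + 42650/((-1*(-12036))) = 57/(-384) + 42650/((-1*(-12036))) = 57*(-1/384) + 42650/12036 = -19/128 + 42650*(1/12036) = -19/128 + 21325/6018 = 1307629/385152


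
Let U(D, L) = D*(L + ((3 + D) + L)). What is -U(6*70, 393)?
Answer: -507780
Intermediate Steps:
U(D, L) = D*(3 + D + 2*L) (U(D, L) = D*(L + (3 + D + L)) = D*(3 + D + 2*L))
-U(6*70, 393) = -6*70*(3 + 6*70 + 2*393) = -420*(3 + 420 + 786) = -420*1209 = -1*507780 = -507780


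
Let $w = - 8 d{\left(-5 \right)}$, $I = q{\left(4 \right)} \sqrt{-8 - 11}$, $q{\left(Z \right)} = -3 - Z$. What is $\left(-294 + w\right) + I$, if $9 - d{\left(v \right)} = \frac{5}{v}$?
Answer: $-374 - 7 i \sqrt{19} \approx -374.0 - 30.512 i$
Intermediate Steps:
$d{\left(v \right)} = 9 - \frac{5}{v}$
$I = - 7 i \sqrt{19}$ ($I = \left(-3 - 4\right) \sqrt{-8 - 11} = \left(-3 - 4\right) \sqrt{-19} = - 7 i \sqrt{19} \approx - 30.512 i$)
$w = -80$ ($w = - 8 \left(9 - \frac{5}{-5}\right) = - 8 \left(9 - -1\right) = - 8 \left(9 + 1\right) = \left(-8\right) 10 = -80$)
$\left(-294 + w\right) + I = \left(-294 - 80\right) - 7 i \sqrt{19} = -374 - 7 i \sqrt{19}$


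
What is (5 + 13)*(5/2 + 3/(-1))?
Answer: -9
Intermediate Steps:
(5 + 13)*(5/2 + 3/(-1)) = 18*(5*(1/2) + 3*(-1)) = 18*(5/2 - 3) = 18*(-1/2) = -9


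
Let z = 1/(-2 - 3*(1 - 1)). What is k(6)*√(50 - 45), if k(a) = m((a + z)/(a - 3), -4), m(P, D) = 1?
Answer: √5 ≈ 2.2361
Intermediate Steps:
z = -½ (z = 1/(-2 - 3*0) = 1/(-2 + 0) = 1/(-2) = -½ ≈ -0.50000)
k(a) = 1
k(6)*√(50 - 45) = 1*√(50 - 45) = 1*√5 = √5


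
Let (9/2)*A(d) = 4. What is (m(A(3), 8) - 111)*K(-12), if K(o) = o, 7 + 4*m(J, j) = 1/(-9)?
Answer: 4060/3 ≈ 1353.3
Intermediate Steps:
A(d) = 8/9 (A(d) = (2/9)*4 = 8/9)
m(J, j) = -16/9 (m(J, j) = -7/4 + (¼)/(-9) = -7/4 + (¼)*(-⅑) = -7/4 - 1/36 = -16/9)
(m(A(3), 8) - 111)*K(-12) = (-16/9 - 111)*(-12) = -1015/9*(-12) = 4060/3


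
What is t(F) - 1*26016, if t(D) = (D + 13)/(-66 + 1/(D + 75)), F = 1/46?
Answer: -272522789069/10475120 ≈ -26016.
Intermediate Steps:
F = 1/46 ≈ 0.021739
t(D) = (13 + D)/(-66 + 1/(75 + D))
t(F) - 1*26016 = (-975 - (1/46)**2 - 88*1/46)/(4949 + 66*(1/46)) - 1*26016 = (-975 - 1*1/2116 - 44/23)/(4949 + 33/23) - 26016 = (-975 - 1/2116 - 44/23)/(113860/23) - 26016 = (23/113860)*(-2067149/2116) - 26016 = -2067149/10475120 - 26016 = -272522789069/10475120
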